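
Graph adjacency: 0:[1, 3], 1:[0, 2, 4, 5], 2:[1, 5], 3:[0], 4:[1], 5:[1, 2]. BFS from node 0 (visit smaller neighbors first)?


BFS queue: start with [0]
Visit order: [0, 1, 3, 2, 4, 5]


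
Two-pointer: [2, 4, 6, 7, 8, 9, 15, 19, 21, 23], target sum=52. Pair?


Two pointers: lo=0, hi=9
No pair sums to 52


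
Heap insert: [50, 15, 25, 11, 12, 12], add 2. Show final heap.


Append 2: [50, 15, 25, 11, 12, 12, 2]
Bubble up: no swaps needed
Result: [50, 15, 25, 11, 12, 12, 2]


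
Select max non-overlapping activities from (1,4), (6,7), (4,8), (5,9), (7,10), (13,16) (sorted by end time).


Greedy: pick earliest-ending, then skip overlaps.
Selected (4 activities): [(1, 4), (6, 7), (7, 10), (13, 16)]


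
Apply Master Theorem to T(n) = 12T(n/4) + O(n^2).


a=12, b=4, c=2. log_4(12)=1.792 < c=2. Case 3: O(n^c) = O(n^2)
Complexity: O(n^2)


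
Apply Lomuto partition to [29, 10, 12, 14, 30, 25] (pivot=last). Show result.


Elements <= 25 go left of pivot.
Result: [10, 12, 14, 25, 30, 29], pivot at index 3


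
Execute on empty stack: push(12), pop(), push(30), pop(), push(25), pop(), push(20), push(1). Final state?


push(12) -> [12]
pop() returns 12 -> []
push(30) -> [30]
pop() returns 30 -> []
push(25) -> [25]
pop() returns 25 -> []
push(20) -> [20]
push(1) -> [20, 1]
Final stack (bottom to top): [20, 1]


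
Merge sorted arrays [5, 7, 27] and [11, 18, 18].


Compare heads, take smaller each step.
Merged: [5, 7, 11, 18, 18, 27]


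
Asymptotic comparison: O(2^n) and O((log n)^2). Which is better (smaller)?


polylogarithmic grows slower than exponential
O((log n)^2) is asymptotically smaller; O(2^n) grows faster


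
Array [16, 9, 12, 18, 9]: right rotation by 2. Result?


Right rotate by 2: [18, 9, 16, 9, 12]


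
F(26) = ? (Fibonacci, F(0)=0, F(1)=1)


F(n)=F(n-1)+F(n-2)
...F(24)=46368, F(25)=75025, F(26)=121393


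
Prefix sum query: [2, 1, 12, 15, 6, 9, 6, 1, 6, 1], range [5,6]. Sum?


Prefix sums: [0, 2, 3, 15, 30, 36, 45, 51, 52, 58, 59]
Sum[5..6] = prefix[7] - prefix[5] = 51 - 36 = 15


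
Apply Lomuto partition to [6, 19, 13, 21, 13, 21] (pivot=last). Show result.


Elements <= 21 go left of pivot.
Result: [6, 19, 13, 21, 13, 21], pivot at index 5


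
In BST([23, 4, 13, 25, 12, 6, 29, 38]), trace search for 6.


BST root = 23
Search for 6: compare at each node
Path: [23, 4, 13, 12, 6]


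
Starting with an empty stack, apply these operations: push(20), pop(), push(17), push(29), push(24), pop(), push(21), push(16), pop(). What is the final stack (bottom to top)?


push(20) -> [20]
pop() returns 20 -> []
push(17) -> [17]
push(29) -> [17, 29]
push(24) -> [17, 29, 24]
pop() returns 24 -> [17, 29]
push(21) -> [17, 29, 21]
push(16) -> [17, 29, 21, 16]
pop() returns 16 -> [17, 29, 21]
Final stack (bottom to top): [17, 29, 21]


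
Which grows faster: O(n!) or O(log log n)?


double-logarithmic grows slower than factorial
O(log log n) is asymptotically smaller; O(n!) grows faster


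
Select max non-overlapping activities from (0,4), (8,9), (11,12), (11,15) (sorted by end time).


Greedy: pick earliest-ending, then skip overlaps.
Selected (3 activities): [(0, 4), (8, 9), (11, 12)]


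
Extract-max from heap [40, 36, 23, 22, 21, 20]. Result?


Max = 40
Replace root with last, heapify down
Resulting heap: [36, 22, 23, 20, 21]


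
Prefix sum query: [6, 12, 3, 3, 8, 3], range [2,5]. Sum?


Prefix sums: [0, 6, 18, 21, 24, 32, 35]
Sum[2..5] = prefix[6] - prefix[2] = 35 - 18 = 17


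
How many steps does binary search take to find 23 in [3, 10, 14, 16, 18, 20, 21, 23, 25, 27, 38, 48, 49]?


Search for 23:
[0,12] mid=6 arr[6]=21
[7,12] mid=9 arr[9]=27
[7,8] mid=7 arr[7]=23
Total: 3 comparisons


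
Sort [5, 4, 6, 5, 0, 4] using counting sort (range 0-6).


Count array: [1, 0, 0, 0, 2, 2, 1]
Reconstruct: [0, 4, 4, 5, 5, 6]


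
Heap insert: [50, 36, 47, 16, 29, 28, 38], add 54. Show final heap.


Append 54: [50, 36, 47, 16, 29, 28, 38, 54]
Bubble up: swap idx 7(54) with idx 3(16); swap idx 3(54) with idx 1(36); swap idx 1(54) with idx 0(50)
Result: [54, 50, 47, 36, 29, 28, 38, 16]


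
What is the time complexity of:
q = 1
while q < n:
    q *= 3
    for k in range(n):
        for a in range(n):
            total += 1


Per nesting level: O(log n) * O(n) * O(n) = O(n^2 log n)
Complexity: O(n^2 log n)


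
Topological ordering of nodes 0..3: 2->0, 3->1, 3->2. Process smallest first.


Kahn's algorithm, process smallest node first
Order: [3, 1, 2, 0]


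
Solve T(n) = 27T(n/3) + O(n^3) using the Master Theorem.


a=27, b=3, c=3. log_3(27)=3 = c=3. Case 2: O(n^c log n) = O(n^3 log n)
Complexity: O(n^3 log n)


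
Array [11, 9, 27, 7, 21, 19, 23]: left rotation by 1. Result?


Left rotate by 1: [9, 27, 7, 21, 19, 23, 11]


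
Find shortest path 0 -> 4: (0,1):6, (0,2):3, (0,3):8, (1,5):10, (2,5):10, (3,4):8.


Dijkstra from 0:
Distances: {0: 0, 1: 6, 2: 3, 3: 8, 4: 16, 5: 13}
Shortest distance to 4 = 16, path = [0, 3, 4]


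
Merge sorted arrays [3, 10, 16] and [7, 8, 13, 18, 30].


Compare heads, take smaller each step.
Merged: [3, 7, 8, 10, 13, 16, 18, 30]


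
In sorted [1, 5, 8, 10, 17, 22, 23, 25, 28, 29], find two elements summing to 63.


Two pointers: lo=0, hi=9
No pair sums to 63


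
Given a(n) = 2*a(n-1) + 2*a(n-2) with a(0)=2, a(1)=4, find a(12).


Build bottom-up:
...a(10)=36544, a(11)=99840, a(12)=2*99840+2*36544=272768


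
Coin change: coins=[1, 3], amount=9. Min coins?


dp[0]=0; dp[i]=1+min(dp[i-c] for c in coins)
...dp[4]=2, dp[5]=3, dp[6]=2, dp[7]=3, dp[8]=4, dp[9]=3
Minimum coins for 9 = 3


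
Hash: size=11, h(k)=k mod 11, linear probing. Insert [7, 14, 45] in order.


Insertions: 7->slot 7; 14->slot 3; 45->slot 1
Table: [None, 45, None, 14, None, None, None, 7, None, None, None]


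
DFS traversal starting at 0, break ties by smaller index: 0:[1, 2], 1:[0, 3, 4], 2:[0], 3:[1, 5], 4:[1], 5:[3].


DFS stack-based: start with [0]
Visit order: [0, 1, 3, 5, 4, 2]


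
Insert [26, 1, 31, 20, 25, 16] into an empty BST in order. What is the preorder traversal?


Root = 26; build tree by BST insertion.
Preorder traversal: [26, 1, 20, 16, 25, 31]


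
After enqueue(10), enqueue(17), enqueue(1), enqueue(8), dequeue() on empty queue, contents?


enqueue(10) -> [10]
enqueue(17) -> [10, 17]
enqueue(1) -> [10, 17, 1]
enqueue(8) -> [10, 17, 1, 8]
dequeue() returns 10 -> [17, 1, 8]
Final queue (front to back): [17, 1, 8]


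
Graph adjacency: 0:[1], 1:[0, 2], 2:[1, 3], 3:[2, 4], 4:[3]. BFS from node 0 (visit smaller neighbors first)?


BFS queue: start with [0]
Visit order: [0, 1, 2, 3, 4]


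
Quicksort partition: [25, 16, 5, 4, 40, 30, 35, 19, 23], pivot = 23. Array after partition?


Elements <= 23 go left of pivot.
Result: [16, 5, 4, 19, 23, 30, 35, 25, 40], pivot at index 4


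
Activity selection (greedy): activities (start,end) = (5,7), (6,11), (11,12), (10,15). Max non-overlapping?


Greedy: pick earliest-ending, then skip overlaps.
Selected (2 activities): [(5, 7), (11, 12)]


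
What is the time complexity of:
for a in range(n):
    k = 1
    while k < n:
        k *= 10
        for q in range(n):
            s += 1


Per nesting level: O(n) * O(log n) * O(n) = O(n^2 log n)
Complexity: O(n^2 log n)


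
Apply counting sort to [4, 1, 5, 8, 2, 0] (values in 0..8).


Count array: [1, 1, 1, 0, 1, 1, 0, 0, 1]
Reconstruct: [0, 1, 2, 4, 5, 8]


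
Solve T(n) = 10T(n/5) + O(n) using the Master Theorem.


a=10, b=5, c=1. log_5(10)=1.431 > c=1. Case 1: O(n^log_b(a)) = O(n^1.431)
Complexity: O(n^1.431)


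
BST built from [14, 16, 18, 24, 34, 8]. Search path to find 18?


BST root = 14
Search for 18: compare at each node
Path: [14, 16, 18]


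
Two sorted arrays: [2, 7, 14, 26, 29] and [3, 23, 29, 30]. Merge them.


Compare heads, take smaller each step.
Merged: [2, 3, 7, 14, 23, 26, 29, 29, 30]


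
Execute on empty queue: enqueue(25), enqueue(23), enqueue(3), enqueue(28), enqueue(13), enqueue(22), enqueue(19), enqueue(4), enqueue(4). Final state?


enqueue(25) -> [25]
enqueue(23) -> [25, 23]
enqueue(3) -> [25, 23, 3]
enqueue(28) -> [25, 23, 3, 28]
enqueue(13) -> [25, 23, 3, 28, 13]
enqueue(22) -> [25, 23, 3, 28, 13, 22]
enqueue(19) -> [25, 23, 3, 28, 13, 22, 19]
enqueue(4) -> [25, 23, 3, 28, 13, 22, 19, 4]
enqueue(4) -> [25, 23, 3, 28, 13, 22, 19, 4, 4]
Final queue (front to back): [25, 23, 3, 28, 13, 22, 19, 4, 4]


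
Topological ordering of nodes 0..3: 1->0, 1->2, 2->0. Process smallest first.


Kahn's algorithm, process smallest node first
Order: [1, 2, 0, 3]


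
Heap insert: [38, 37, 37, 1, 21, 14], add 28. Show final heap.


Append 28: [38, 37, 37, 1, 21, 14, 28]
Bubble up: no swaps needed
Result: [38, 37, 37, 1, 21, 14, 28]


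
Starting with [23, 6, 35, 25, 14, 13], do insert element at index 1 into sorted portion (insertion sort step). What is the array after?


After one pass: [6, 23, 35, 25, 14, 13]


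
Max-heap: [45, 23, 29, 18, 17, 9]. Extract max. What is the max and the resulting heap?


Max = 45
Replace root with last, heapify down
Resulting heap: [29, 23, 9, 18, 17]


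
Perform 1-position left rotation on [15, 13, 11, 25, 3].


Left rotate by 1: [13, 11, 25, 3, 15]


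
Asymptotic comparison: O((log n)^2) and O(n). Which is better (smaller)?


polylogarithmic grows slower than linear
O((log n)^2) is asymptotically smaller; O(n) grows faster


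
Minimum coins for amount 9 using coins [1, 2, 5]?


dp[0]=0; dp[i]=1+min(dp[i-c] for c in coins)
...dp[4]=2, dp[5]=1, dp[6]=2, dp[7]=2, dp[8]=3, dp[9]=3
Minimum coins for 9 = 3


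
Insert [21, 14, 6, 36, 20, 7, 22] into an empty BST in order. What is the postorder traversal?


Root = 21; build tree by BST insertion.
Postorder traversal: [7, 6, 20, 14, 22, 36, 21]


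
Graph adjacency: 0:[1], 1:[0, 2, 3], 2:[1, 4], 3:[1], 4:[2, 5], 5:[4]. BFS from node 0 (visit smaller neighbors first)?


BFS queue: start with [0]
Visit order: [0, 1, 2, 3, 4, 5]


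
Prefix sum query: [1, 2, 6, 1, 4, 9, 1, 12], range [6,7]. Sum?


Prefix sums: [0, 1, 3, 9, 10, 14, 23, 24, 36]
Sum[6..7] = prefix[8] - prefix[6] = 36 - 23 = 13


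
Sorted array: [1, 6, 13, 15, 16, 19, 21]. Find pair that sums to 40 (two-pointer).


Two pointers: lo=0, hi=6
Found pair: (19, 21) summing to 40


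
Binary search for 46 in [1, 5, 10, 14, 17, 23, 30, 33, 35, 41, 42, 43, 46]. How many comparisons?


Search for 46:
[0,12] mid=6 arr[6]=30
[7,12] mid=9 arr[9]=41
[10,12] mid=11 arr[11]=43
[12,12] mid=12 arr[12]=46
Total: 4 comparisons


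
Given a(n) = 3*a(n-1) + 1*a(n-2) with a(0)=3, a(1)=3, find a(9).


Build bottom-up:
...a(7)=4647, a(8)=15348, a(9)=3*15348+1*4647=50691


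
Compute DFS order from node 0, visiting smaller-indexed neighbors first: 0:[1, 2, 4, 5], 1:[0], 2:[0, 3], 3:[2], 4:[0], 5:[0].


DFS stack-based: start with [0]
Visit order: [0, 1, 2, 3, 4, 5]


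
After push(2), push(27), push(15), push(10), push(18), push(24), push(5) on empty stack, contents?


push(2) -> [2]
push(27) -> [2, 27]
push(15) -> [2, 27, 15]
push(10) -> [2, 27, 15, 10]
push(18) -> [2, 27, 15, 10, 18]
push(24) -> [2, 27, 15, 10, 18, 24]
push(5) -> [2, 27, 15, 10, 18, 24, 5]
Final stack (bottom to top): [2, 27, 15, 10, 18, 24, 5]


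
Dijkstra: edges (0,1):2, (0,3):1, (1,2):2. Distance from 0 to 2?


Dijkstra from 0:
Distances: {0: 0, 1: 2, 2: 4, 3: 1}
Shortest distance to 2 = 4, path = [0, 1, 2]


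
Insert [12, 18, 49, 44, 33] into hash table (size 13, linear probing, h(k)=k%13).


Insertions: 12->slot 12; 18->slot 5; 49->slot 10; 44->slot 6; 33->slot 7
Table: [None, None, None, None, None, 18, 44, 33, None, None, 49, None, 12]


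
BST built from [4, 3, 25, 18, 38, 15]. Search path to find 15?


BST root = 4
Search for 15: compare at each node
Path: [4, 25, 18, 15]


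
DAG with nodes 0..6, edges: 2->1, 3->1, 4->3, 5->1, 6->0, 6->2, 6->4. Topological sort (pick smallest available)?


Kahn's algorithm, process smallest node first
Order: [5, 6, 0, 2, 4, 3, 1]


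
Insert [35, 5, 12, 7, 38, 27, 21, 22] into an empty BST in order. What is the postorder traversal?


Root = 35; build tree by BST insertion.
Postorder traversal: [7, 22, 21, 27, 12, 5, 38, 35]


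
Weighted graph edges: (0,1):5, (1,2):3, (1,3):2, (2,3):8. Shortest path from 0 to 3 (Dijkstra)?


Dijkstra from 0:
Distances: {0: 0, 1: 5, 2: 8, 3: 7}
Shortest distance to 3 = 7, path = [0, 1, 3]


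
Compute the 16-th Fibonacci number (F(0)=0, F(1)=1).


F(n)=F(n-1)+F(n-2)
...F(14)=377, F(15)=610, F(16)=987


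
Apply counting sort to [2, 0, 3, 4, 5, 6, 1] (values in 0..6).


Count array: [1, 1, 1, 1, 1, 1, 1]
Reconstruct: [0, 1, 2, 3, 4, 5, 6]


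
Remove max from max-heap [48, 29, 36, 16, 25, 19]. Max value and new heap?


Max = 48
Replace root with last, heapify down
Resulting heap: [36, 29, 19, 16, 25]


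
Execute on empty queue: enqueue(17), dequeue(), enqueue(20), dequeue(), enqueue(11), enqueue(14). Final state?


enqueue(17) -> [17]
dequeue() returns 17 -> []
enqueue(20) -> [20]
dequeue() returns 20 -> []
enqueue(11) -> [11]
enqueue(14) -> [11, 14]
Final queue (front to back): [11, 14]


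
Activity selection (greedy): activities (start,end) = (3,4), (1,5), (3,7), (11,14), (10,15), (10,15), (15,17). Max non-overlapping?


Greedy: pick earliest-ending, then skip overlaps.
Selected (3 activities): [(3, 4), (11, 14), (15, 17)]


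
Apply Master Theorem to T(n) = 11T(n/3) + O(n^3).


a=11, b=3, c=3. log_3(11)=2.183 < c=3. Case 3: O(n^c) = O(n^3)
Complexity: O(n^3)


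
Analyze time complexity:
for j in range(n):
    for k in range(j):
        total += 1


Per nesting level: O(n) * O(n) [triangular over j] = O(n^2)
Complexity: O(n^2)


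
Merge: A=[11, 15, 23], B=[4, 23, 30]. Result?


Compare heads, take smaller each step.
Merged: [4, 11, 15, 23, 23, 30]


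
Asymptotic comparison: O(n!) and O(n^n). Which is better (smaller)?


factorial grows slower than n^n
O(n!) is asymptotically smaller; O(n^n) grows faster


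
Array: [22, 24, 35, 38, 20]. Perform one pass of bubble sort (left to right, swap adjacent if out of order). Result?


After one pass: [22, 24, 35, 20, 38]


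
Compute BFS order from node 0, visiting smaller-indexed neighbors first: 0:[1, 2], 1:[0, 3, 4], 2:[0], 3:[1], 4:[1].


BFS queue: start with [0]
Visit order: [0, 1, 2, 3, 4]


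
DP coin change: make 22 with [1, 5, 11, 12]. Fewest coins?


dp[0]=0; dp[i]=1+min(dp[i-c] for c in coins)
...dp[17]=2, dp[18]=3, dp[19]=4, dp[20]=4, dp[21]=3, dp[22]=2
Minimum coins for 22 = 2


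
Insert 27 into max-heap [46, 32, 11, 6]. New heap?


Append 27: [46, 32, 11, 6, 27]
Bubble up: no swaps needed
Result: [46, 32, 11, 6, 27]


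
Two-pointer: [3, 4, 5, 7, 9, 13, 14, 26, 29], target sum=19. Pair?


Two pointers: lo=0, hi=8
Found pair: (5, 14) summing to 19


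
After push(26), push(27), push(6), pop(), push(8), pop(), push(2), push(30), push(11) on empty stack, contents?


push(26) -> [26]
push(27) -> [26, 27]
push(6) -> [26, 27, 6]
pop() returns 6 -> [26, 27]
push(8) -> [26, 27, 8]
pop() returns 8 -> [26, 27]
push(2) -> [26, 27, 2]
push(30) -> [26, 27, 2, 30]
push(11) -> [26, 27, 2, 30, 11]
Final stack (bottom to top): [26, 27, 2, 30, 11]


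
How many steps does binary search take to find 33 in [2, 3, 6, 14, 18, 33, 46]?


Search for 33:
[0,6] mid=3 arr[3]=14
[4,6] mid=5 arr[5]=33
Total: 2 comparisons


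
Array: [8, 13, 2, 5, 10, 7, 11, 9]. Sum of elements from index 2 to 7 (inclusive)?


Prefix sums: [0, 8, 21, 23, 28, 38, 45, 56, 65]
Sum[2..7] = prefix[8] - prefix[2] = 65 - 21 = 44


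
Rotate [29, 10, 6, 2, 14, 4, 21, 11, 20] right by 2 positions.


Right rotate by 2: [11, 20, 29, 10, 6, 2, 14, 4, 21]


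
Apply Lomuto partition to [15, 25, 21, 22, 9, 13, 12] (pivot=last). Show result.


Elements <= 12 go left of pivot.
Result: [9, 12, 21, 22, 15, 13, 25], pivot at index 1


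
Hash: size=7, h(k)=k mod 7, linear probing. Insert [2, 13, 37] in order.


Insertions: 2->slot 2; 13->slot 6; 37->slot 3
Table: [None, None, 2, 37, None, None, 13]


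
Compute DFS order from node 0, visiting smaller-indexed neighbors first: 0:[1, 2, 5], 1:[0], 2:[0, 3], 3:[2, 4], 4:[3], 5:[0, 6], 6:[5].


DFS stack-based: start with [0]
Visit order: [0, 1, 2, 3, 4, 5, 6]


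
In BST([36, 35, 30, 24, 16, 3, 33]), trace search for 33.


BST root = 36
Search for 33: compare at each node
Path: [36, 35, 30, 33]


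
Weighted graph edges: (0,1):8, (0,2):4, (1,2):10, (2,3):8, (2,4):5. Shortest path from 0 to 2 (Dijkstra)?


Dijkstra from 0:
Distances: {0: 0, 1: 8, 2: 4, 3: 12, 4: 9}
Shortest distance to 2 = 4, path = [0, 2]


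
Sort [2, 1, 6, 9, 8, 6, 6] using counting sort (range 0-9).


Count array: [0, 1, 1, 0, 0, 0, 3, 0, 1, 1]
Reconstruct: [1, 2, 6, 6, 6, 8, 9]


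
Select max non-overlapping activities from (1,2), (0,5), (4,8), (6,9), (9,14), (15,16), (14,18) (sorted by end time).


Greedy: pick earliest-ending, then skip overlaps.
Selected (4 activities): [(1, 2), (4, 8), (9, 14), (15, 16)]


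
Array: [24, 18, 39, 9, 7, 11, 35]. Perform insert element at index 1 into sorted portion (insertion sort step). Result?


After one pass: [18, 24, 39, 9, 7, 11, 35]


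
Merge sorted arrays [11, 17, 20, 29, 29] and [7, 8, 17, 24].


Compare heads, take smaller each step.
Merged: [7, 8, 11, 17, 17, 20, 24, 29, 29]


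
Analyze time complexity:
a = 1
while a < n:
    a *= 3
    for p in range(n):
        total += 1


Per nesting level: O(log n) * O(n) = O(n log n)
Complexity: O(n log n)


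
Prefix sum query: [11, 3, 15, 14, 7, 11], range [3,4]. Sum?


Prefix sums: [0, 11, 14, 29, 43, 50, 61]
Sum[3..4] = prefix[5] - prefix[3] = 50 - 29 = 21


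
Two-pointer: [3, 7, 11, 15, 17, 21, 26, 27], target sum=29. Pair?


Two pointers: lo=0, hi=7
Found pair: (3, 26) summing to 29


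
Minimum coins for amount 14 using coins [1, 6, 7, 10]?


dp[0]=0; dp[i]=1+min(dp[i-c] for c in coins)
...dp[9]=3, dp[10]=1, dp[11]=2, dp[12]=2, dp[13]=2, dp[14]=2
Minimum coins for 14 = 2


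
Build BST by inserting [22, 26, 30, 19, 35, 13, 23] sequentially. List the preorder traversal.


Root = 22; build tree by BST insertion.
Preorder traversal: [22, 19, 13, 26, 23, 30, 35]


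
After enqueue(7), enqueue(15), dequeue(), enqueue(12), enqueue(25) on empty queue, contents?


enqueue(7) -> [7]
enqueue(15) -> [7, 15]
dequeue() returns 7 -> [15]
enqueue(12) -> [15, 12]
enqueue(25) -> [15, 12, 25]
Final queue (front to back): [15, 12, 25]


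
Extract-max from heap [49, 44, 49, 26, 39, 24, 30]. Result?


Max = 49
Replace root with last, heapify down
Resulting heap: [49, 44, 30, 26, 39, 24]


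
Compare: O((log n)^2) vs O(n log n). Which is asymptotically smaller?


polylogarithmic grows slower than linearithmic
O((log n)^2) is asymptotically smaller; O(n log n) grows faster


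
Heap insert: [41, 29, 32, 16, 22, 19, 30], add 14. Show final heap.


Append 14: [41, 29, 32, 16, 22, 19, 30, 14]
Bubble up: no swaps needed
Result: [41, 29, 32, 16, 22, 19, 30, 14]


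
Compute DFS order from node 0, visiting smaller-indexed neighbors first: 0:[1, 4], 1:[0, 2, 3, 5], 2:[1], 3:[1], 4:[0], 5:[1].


DFS stack-based: start with [0]
Visit order: [0, 1, 2, 3, 5, 4]


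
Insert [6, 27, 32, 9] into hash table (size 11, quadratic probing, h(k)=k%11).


Insertions: 6->slot 6; 27->slot 5; 32->slot 10; 9->slot 9
Table: [None, None, None, None, None, 27, 6, None, None, 9, 32]


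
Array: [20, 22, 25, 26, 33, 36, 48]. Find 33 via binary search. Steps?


Search for 33:
[0,6] mid=3 arr[3]=26
[4,6] mid=5 arr[5]=36
[4,4] mid=4 arr[4]=33
Total: 3 comparisons


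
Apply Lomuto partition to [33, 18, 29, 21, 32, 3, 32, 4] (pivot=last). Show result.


Elements <= 4 go left of pivot.
Result: [3, 4, 29, 21, 32, 33, 32, 18], pivot at index 1


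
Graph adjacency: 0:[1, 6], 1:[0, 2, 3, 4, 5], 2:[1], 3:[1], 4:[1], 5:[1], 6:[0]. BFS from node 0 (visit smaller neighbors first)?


BFS queue: start with [0]
Visit order: [0, 1, 6, 2, 3, 4, 5]


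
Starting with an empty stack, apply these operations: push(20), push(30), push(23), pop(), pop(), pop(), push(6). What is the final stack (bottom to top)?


push(20) -> [20]
push(30) -> [20, 30]
push(23) -> [20, 30, 23]
pop() returns 23 -> [20, 30]
pop() returns 30 -> [20]
pop() returns 20 -> []
push(6) -> [6]
Final stack (bottom to top): [6]


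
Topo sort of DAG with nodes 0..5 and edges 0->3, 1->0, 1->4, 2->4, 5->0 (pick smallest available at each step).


Kahn's algorithm, process smallest node first
Order: [1, 2, 4, 5, 0, 3]


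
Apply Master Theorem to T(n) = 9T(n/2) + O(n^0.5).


a=9, b=2, c=0.5. log_2(9)=3.170 > c=0.5. Case 1: O(n^log_b(a)) = O(n^3.170)
Complexity: O(n^3.170)


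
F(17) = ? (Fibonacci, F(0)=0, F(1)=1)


F(n)=F(n-1)+F(n-2)
...F(15)=610, F(16)=987, F(17)=1597


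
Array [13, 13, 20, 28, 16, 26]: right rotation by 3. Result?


Right rotate by 3: [28, 16, 26, 13, 13, 20]


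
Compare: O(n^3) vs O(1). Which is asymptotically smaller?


constant grows slower than cubic
O(1) is asymptotically smaller; O(n^3) grows faster


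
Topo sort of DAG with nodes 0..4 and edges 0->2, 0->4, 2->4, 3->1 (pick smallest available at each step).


Kahn's algorithm, process smallest node first
Order: [0, 2, 3, 1, 4]


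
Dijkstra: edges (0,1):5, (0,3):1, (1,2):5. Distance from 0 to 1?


Dijkstra from 0:
Distances: {0: 0, 1: 5, 2: 10, 3: 1}
Shortest distance to 1 = 5, path = [0, 1]


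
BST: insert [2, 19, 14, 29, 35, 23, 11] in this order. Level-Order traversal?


Root = 2; build tree by BST insertion.
Level-Order traversal: [2, 19, 14, 29, 11, 23, 35]


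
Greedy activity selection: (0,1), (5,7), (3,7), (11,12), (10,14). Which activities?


Greedy: pick earliest-ending, then skip overlaps.
Selected (3 activities): [(0, 1), (5, 7), (11, 12)]


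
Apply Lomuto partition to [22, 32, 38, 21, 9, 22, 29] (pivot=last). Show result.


Elements <= 29 go left of pivot.
Result: [22, 21, 9, 22, 29, 32, 38], pivot at index 4


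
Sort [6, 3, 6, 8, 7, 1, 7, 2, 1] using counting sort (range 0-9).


Count array: [0, 2, 1, 1, 0, 0, 2, 2, 1, 0]
Reconstruct: [1, 1, 2, 3, 6, 6, 7, 7, 8]


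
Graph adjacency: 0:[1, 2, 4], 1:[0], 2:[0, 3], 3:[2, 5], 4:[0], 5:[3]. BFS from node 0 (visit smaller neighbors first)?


BFS queue: start with [0]
Visit order: [0, 1, 2, 4, 3, 5]


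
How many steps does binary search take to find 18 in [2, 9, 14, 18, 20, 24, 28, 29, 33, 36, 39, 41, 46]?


Search for 18:
[0,12] mid=6 arr[6]=28
[0,5] mid=2 arr[2]=14
[3,5] mid=4 arr[4]=20
[3,3] mid=3 arr[3]=18
Total: 4 comparisons


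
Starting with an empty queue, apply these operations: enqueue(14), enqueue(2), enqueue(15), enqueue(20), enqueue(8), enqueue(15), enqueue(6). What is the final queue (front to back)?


enqueue(14) -> [14]
enqueue(2) -> [14, 2]
enqueue(15) -> [14, 2, 15]
enqueue(20) -> [14, 2, 15, 20]
enqueue(8) -> [14, 2, 15, 20, 8]
enqueue(15) -> [14, 2, 15, 20, 8, 15]
enqueue(6) -> [14, 2, 15, 20, 8, 15, 6]
Final queue (front to back): [14, 2, 15, 20, 8, 15, 6]


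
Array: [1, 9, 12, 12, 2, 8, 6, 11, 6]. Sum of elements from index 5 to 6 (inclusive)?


Prefix sums: [0, 1, 10, 22, 34, 36, 44, 50, 61, 67]
Sum[5..6] = prefix[7] - prefix[5] = 50 - 36 = 14


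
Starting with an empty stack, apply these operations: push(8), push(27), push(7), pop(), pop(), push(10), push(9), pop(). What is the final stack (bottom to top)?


push(8) -> [8]
push(27) -> [8, 27]
push(7) -> [8, 27, 7]
pop() returns 7 -> [8, 27]
pop() returns 27 -> [8]
push(10) -> [8, 10]
push(9) -> [8, 10, 9]
pop() returns 9 -> [8, 10]
Final stack (bottom to top): [8, 10]


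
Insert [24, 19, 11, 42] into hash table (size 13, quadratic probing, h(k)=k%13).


Insertions: 24->slot 11; 19->slot 6; 11->slot 12; 42->slot 3
Table: [None, None, None, 42, None, None, 19, None, None, None, None, 24, 11]


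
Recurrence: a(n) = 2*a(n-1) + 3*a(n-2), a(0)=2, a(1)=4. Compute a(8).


Build bottom-up:
...a(6)=1094, a(7)=3280, a(8)=2*3280+3*1094=9842


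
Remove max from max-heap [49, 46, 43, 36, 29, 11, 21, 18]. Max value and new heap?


Max = 49
Replace root with last, heapify down
Resulting heap: [46, 36, 43, 18, 29, 11, 21]


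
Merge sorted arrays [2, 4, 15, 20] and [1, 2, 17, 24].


Compare heads, take smaller each step.
Merged: [1, 2, 2, 4, 15, 17, 20, 24]


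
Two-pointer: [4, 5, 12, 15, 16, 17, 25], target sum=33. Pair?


Two pointers: lo=0, hi=6
Found pair: (16, 17) summing to 33


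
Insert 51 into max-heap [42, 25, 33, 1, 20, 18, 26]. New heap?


Append 51: [42, 25, 33, 1, 20, 18, 26, 51]
Bubble up: swap idx 7(51) with idx 3(1); swap idx 3(51) with idx 1(25); swap idx 1(51) with idx 0(42)
Result: [51, 42, 33, 25, 20, 18, 26, 1]


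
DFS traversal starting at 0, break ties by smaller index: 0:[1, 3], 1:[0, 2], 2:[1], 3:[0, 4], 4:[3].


DFS stack-based: start with [0]
Visit order: [0, 1, 2, 3, 4]


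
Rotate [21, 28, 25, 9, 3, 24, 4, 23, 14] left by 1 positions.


Left rotate by 1: [28, 25, 9, 3, 24, 4, 23, 14, 21]


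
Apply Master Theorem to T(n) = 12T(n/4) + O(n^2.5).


a=12, b=4, c=2.5. log_4(12)=1.792 < c=2.5. Case 3: O(n^c) = O(n^2.500)
Complexity: O(n^2.500)


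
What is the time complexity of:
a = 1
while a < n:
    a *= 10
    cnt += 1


Per nesting level: O(log n) = O(log n)
Complexity: O(log n)


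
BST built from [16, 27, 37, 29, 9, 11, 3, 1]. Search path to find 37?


BST root = 16
Search for 37: compare at each node
Path: [16, 27, 37]


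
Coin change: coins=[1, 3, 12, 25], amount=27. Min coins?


dp[0]=0; dp[i]=1+min(dp[i-c] for c in coins)
...dp[22]=5, dp[23]=6, dp[24]=2, dp[25]=1, dp[26]=2, dp[27]=3
Minimum coins for 27 = 3


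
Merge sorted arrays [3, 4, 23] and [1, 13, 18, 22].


Compare heads, take smaller each step.
Merged: [1, 3, 4, 13, 18, 22, 23]


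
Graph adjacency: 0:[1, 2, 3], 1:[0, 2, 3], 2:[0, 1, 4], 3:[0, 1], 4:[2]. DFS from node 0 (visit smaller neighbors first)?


DFS stack-based: start with [0]
Visit order: [0, 1, 2, 4, 3]


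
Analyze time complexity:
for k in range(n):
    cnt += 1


Per nesting level: O(n) = O(n)
Complexity: O(n)


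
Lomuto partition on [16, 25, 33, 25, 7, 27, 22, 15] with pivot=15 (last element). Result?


Elements <= 15 go left of pivot.
Result: [7, 15, 33, 25, 16, 27, 22, 25], pivot at index 1


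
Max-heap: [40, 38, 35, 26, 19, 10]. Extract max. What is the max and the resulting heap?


Max = 40
Replace root with last, heapify down
Resulting heap: [38, 26, 35, 10, 19]


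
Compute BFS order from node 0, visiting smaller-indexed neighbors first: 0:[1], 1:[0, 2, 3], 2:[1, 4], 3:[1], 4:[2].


BFS queue: start with [0]
Visit order: [0, 1, 2, 3, 4]


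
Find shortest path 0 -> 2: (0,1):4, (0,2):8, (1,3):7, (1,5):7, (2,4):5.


Dijkstra from 0:
Distances: {0: 0, 1: 4, 2: 8, 3: 11, 4: 13, 5: 11}
Shortest distance to 2 = 8, path = [0, 2]


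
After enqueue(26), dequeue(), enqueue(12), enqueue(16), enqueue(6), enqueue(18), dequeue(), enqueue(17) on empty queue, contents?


enqueue(26) -> [26]
dequeue() returns 26 -> []
enqueue(12) -> [12]
enqueue(16) -> [12, 16]
enqueue(6) -> [12, 16, 6]
enqueue(18) -> [12, 16, 6, 18]
dequeue() returns 12 -> [16, 6, 18]
enqueue(17) -> [16, 6, 18, 17]
Final queue (front to back): [16, 6, 18, 17]


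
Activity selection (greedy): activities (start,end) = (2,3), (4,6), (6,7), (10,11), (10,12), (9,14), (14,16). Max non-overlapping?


Greedy: pick earliest-ending, then skip overlaps.
Selected (5 activities): [(2, 3), (4, 6), (6, 7), (10, 11), (14, 16)]


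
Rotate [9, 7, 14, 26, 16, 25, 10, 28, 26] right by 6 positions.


Right rotate by 6: [26, 16, 25, 10, 28, 26, 9, 7, 14]


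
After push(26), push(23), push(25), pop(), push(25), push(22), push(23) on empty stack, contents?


push(26) -> [26]
push(23) -> [26, 23]
push(25) -> [26, 23, 25]
pop() returns 25 -> [26, 23]
push(25) -> [26, 23, 25]
push(22) -> [26, 23, 25, 22]
push(23) -> [26, 23, 25, 22, 23]
Final stack (bottom to top): [26, 23, 25, 22, 23]


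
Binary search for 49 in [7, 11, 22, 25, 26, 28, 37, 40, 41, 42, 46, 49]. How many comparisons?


Search for 49:
[0,11] mid=5 arr[5]=28
[6,11] mid=8 arr[8]=41
[9,11] mid=10 arr[10]=46
[11,11] mid=11 arr[11]=49
Total: 4 comparisons


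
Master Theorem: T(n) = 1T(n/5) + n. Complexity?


a=1, b=5, c=1. log_5(1)=0 < c=1. Case 3: O(n^c) = O(n)
Complexity: O(n)


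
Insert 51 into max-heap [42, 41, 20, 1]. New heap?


Append 51: [42, 41, 20, 1, 51]
Bubble up: swap idx 4(51) with idx 1(41); swap idx 1(51) with idx 0(42)
Result: [51, 42, 20, 1, 41]


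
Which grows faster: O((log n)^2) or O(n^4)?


polylogarithmic grows slower than quartic
O((log n)^2) is asymptotically smaller; O(n^4) grows faster


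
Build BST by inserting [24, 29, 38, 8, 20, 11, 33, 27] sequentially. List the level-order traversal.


Root = 24; build tree by BST insertion.
Level-Order traversal: [24, 8, 29, 20, 27, 38, 11, 33]


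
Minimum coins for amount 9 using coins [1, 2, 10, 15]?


dp[0]=0; dp[i]=1+min(dp[i-c] for c in coins)
...dp[4]=2, dp[5]=3, dp[6]=3, dp[7]=4, dp[8]=4, dp[9]=5
Minimum coins for 9 = 5


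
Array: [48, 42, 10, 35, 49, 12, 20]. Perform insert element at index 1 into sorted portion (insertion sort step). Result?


After one pass: [42, 48, 10, 35, 49, 12, 20]


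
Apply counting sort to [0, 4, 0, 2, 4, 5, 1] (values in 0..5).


Count array: [2, 1, 1, 0, 2, 1]
Reconstruct: [0, 0, 1, 2, 4, 4, 5]


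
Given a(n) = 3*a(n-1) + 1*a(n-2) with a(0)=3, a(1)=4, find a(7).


Build bottom-up:
...a(5)=535, a(6)=1767, a(7)=3*1767+1*535=5836


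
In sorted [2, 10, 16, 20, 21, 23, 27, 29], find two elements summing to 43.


Two pointers: lo=0, hi=7
Found pair: (16, 27) summing to 43


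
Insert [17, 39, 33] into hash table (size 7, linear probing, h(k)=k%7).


Insertions: 17->slot 3; 39->slot 4; 33->slot 5
Table: [None, None, None, 17, 39, 33, None]


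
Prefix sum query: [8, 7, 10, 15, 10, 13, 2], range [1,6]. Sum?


Prefix sums: [0, 8, 15, 25, 40, 50, 63, 65]
Sum[1..6] = prefix[7] - prefix[1] = 65 - 8 = 57


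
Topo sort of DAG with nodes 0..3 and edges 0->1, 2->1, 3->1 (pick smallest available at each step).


Kahn's algorithm, process smallest node first
Order: [0, 2, 3, 1]


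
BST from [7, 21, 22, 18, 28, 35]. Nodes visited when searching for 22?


BST root = 7
Search for 22: compare at each node
Path: [7, 21, 22]


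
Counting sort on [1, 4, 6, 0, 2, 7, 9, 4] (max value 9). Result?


Count array: [1, 1, 1, 0, 2, 0, 1, 1, 0, 1]
Reconstruct: [0, 1, 2, 4, 4, 6, 7, 9]


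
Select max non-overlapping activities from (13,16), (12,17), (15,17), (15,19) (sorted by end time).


Greedy: pick earliest-ending, then skip overlaps.
Selected (1 activities): [(13, 16)]


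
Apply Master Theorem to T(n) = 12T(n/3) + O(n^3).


a=12, b=3, c=3. log_3(12)=2.262 < c=3. Case 3: O(n^c) = O(n^3)
Complexity: O(n^3)


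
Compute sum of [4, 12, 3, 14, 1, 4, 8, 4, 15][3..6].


Prefix sums: [0, 4, 16, 19, 33, 34, 38, 46, 50, 65]
Sum[3..6] = prefix[7] - prefix[3] = 46 - 19 = 27


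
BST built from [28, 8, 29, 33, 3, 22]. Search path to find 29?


BST root = 28
Search for 29: compare at each node
Path: [28, 29]


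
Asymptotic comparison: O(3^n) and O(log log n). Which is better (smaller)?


double-logarithmic grows slower than exponential (base 3)
O(log log n) is asymptotically smaller; O(3^n) grows faster


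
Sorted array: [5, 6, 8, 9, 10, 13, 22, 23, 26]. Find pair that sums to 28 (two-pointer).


Two pointers: lo=0, hi=8
Found pair: (5, 23) summing to 28


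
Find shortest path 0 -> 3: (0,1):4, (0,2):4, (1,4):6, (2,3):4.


Dijkstra from 0:
Distances: {0: 0, 1: 4, 2: 4, 3: 8, 4: 10}
Shortest distance to 3 = 8, path = [0, 2, 3]


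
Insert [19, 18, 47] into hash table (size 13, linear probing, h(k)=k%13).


Insertions: 19->slot 6; 18->slot 5; 47->slot 8
Table: [None, None, None, None, None, 18, 19, None, 47, None, None, None, None]


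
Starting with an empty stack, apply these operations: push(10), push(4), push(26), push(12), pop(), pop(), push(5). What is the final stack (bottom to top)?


push(10) -> [10]
push(4) -> [10, 4]
push(26) -> [10, 4, 26]
push(12) -> [10, 4, 26, 12]
pop() returns 12 -> [10, 4, 26]
pop() returns 26 -> [10, 4]
push(5) -> [10, 4, 5]
Final stack (bottom to top): [10, 4, 5]


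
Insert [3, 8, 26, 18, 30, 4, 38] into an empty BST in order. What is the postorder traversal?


Root = 3; build tree by BST insertion.
Postorder traversal: [4, 18, 38, 30, 26, 8, 3]


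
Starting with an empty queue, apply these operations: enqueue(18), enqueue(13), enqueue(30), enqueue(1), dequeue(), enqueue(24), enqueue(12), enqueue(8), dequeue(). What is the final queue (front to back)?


enqueue(18) -> [18]
enqueue(13) -> [18, 13]
enqueue(30) -> [18, 13, 30]
enqueue(1) -> [18, 13, 30, 1]
dequeue() returns 18 -> [13, 30, 1]
enqueue(24) -> [13, 30, 1, 24]
enqueue(12) -> [13, 30, 1, 24, 12]
enqueue(8) -> [13, 30, 1, 24, 12, 8]
dequeue() returns 13 -> [30, 1, 24, 12, 8]
Final queue (front to back): [30, 1, 24, 12, 8]


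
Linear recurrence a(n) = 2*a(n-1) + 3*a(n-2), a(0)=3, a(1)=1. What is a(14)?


Build bottom-up:
...a(12)=531443, a(13)=1594321, a(14)=2*1594321+3*531443=4782971


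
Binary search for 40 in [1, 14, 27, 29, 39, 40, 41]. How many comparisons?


Search for 40:
[0,6] mid=3 arr[3]=29
[4,6] mid=5 arr[5]=40
Total: 2 comparisons


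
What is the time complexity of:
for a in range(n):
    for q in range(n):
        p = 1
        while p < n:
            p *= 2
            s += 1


Per nesting level: O(n) * O(n) * O(log n) = O(n^2 log n)
Complexity: O(n^2 log n)


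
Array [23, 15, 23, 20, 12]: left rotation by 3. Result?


Left rotate by 3: [20, 12, 23, 15, 23]


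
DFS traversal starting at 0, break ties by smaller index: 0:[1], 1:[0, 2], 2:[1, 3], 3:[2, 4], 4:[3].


DFS stack-based: start with [0]
Visit order: [0, 1, 2, 3, 4]


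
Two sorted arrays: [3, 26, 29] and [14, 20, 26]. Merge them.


Compare heads, take smaller each step.
Merged: [3, 14, 20, 26, 26, 29]


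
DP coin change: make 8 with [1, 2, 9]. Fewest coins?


dp[0]=0; dp[i]=1+min(dp[i-c] for c in coins)
...dp[3]=2, dp[4]=2, dp[5]=3, dp[6]=3, dp[7]=4, dp[8]=4
Minimum coins for 8 = 4


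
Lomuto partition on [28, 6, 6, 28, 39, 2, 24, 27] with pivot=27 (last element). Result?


Elements <= 27 go left of pivot.
Result: [6, 6, 2, 24, 27, 28, 28, 39], pivot at index 4


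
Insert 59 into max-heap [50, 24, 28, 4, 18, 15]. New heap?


Append 59: [50, 24, 28, 4, 18, 15, 59]
Bubble up: swap idx 6(59) with idx 2(28); swap idx 2(59) with idx 0(50)
Result: [59, 24, 50, 4, 18, 15, 28]


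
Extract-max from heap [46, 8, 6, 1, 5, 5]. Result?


Max = 46
Replace root with last, heapify down
Resulting heap: [8, 5, 6, 1, 5]


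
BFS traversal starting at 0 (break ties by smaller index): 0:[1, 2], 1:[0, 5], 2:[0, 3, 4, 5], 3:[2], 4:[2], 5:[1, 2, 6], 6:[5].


BFS queue: start with [0]
Visit order: [0, 1, 2, 5, 3, 4, 6]


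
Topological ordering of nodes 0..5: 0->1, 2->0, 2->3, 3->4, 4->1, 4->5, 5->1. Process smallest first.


Kahn's algorithm, process smallest node first
Order: [2, 0, 3, 4, 5, 1]


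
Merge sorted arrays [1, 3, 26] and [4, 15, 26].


Compare heads, take smaller each step.
Merged: [1, 3, 4, 15, 26, 26]


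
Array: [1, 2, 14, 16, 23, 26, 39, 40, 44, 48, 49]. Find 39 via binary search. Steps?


Search for 39:
[0,10] mid=5 arr[5]=26
[6,10] mid=8 arr[8]=44
[6,7] mid=6 arr[6]=39
Total: 3 comparisons


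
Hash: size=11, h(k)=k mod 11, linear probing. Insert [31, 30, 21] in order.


Insertions: 31->slot 9; 30->slot 8; 21->slot 10
Table: [None, None, None, None, None, None, None, None, 30, 31, 21]


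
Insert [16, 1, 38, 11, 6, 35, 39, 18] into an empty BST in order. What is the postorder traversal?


Root = 16; build tree by BST insertion.
Postorder traversal: [6, 11, 1, 18, 35, 39, 38, 16]


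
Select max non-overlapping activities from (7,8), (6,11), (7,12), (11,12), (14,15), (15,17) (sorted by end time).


Greedy: pick earliest-ending, then skip overlaps.
Selected (4 activities): [(7, 8), (11, 12), (14, 15), (15, 17)]


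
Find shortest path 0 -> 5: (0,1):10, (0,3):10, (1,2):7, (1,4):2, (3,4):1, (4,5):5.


Dijkstra from 0:
Distances: {0: 0, 1: 10, 2: 17, 3: 10, 4: 11, 5: 16}
Shortest distance to 5 = 16, path = [0, 3, 4, 5]


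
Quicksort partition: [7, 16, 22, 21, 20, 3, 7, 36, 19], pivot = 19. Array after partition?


Elements <= 19 go left of pivot.
Result: [7, 16, 3, 7, 19, 22, 21, 36, 20], pivot at index 4


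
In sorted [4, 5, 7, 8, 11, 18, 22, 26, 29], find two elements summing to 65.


Two pointers: lo=0, hi=8
No pair sums to 65


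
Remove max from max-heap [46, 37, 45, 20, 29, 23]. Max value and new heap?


Max = 46
Replace root with last, heapify down
Resulting heap: [45, 37, 23, 20, 29]


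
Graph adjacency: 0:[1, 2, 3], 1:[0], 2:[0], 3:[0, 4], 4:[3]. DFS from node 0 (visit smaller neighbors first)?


DFS stack-based: start with [0]
Visit order: [0, 1, 2, 3, 4]


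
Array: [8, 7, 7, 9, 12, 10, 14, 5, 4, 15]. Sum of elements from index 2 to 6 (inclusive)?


Prefix sums: [0, 8, 15, 22, 31, 43, 53, 67, 72, 76, 91]
Sum[2..6] = prefix[7] - prefix[2] = 67 - 15 = 52


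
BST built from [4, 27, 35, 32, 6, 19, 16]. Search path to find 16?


BST root = 4
Search for 16: compare at each node
Path: [4, 27, 6, 19, 16]


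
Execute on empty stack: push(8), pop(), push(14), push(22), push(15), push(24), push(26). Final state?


push(8) -> [8]
pop() returns 8 -> []
push(14) -> [14]
push(22) -> [14, 22]
push(15) -> [14, 22, 15]
push(24) -> [14, 22, 15, 24]
push(26) -> [14, 22, 15, 24, 26]
Final stack (bottom to top): [14, 22, 15, 24, 26]


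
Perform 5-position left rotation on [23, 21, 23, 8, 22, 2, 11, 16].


Left rotate by 5: [2, 11, 16, 23, 21, 23, 8, 22]


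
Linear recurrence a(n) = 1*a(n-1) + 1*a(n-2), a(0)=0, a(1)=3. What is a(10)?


Build bottom-up:
...a(8)=63, a(9)=102, a(10)=1*102+1*63=165


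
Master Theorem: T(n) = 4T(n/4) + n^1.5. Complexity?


a=4, b=4, c=1.5. log_4(4)=1 < c=1.5. Case 3: O(n^c) = O(n^1.500)
Complexity: O(n^1.500)


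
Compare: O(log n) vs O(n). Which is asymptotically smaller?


logarithmic grows slower than linear
O(log n) is asymptotically smaller; O(n) grows faster


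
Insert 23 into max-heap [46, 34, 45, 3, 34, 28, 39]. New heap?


Append 23: [46, 34, 45, 3, 34, 28, 39, 23]
Bubble up: swap idx 7(23) with idx 3(3)
Result: [46, 34, 45, 23, 34, 28, 39, 3]


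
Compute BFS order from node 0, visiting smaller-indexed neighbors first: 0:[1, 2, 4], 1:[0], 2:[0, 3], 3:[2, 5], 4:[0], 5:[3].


BFS queue: start with [0]
Visit order: [0, 1, 2, 4, 3, 5]


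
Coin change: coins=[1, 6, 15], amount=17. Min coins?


dp[0]=0; dp[i]=1+min(dp[i-c] for c in coins)
...dp[12]=2, dp[13]=3, dp[14]=4, dp[15]=1, dp[16]=2, dp[17]=3
Minimum coins for 17 = 3


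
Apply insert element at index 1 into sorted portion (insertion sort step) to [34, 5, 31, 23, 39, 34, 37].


After one pass: [5, 34, 31, 23, 39, 34, 37]
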